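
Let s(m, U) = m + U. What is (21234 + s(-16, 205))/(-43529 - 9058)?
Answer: -7141/17529 ≈ -0.40738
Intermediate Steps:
s(m, U) = U + m
(21234 + s(-16, 205))/(-43529 - 9058) = (21234 + (205 - 16))/(-43529 - 9058) = (21234 + 189)/(-52587) = 21423*(-1/52587) = -7141/17529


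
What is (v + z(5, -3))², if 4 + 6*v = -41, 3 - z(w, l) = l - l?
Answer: 81/4 ≈ 20.250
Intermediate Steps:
z(w, l) = 3 (z(w, l) = 3 - (l - l) = 3 - 1*0 = 3 + 0 = 3)
v = -15/2 (v = -⅔ + (⅙)*(-41) = -⅔ - 41/6 = -15/2 ≈ -7.5000)
(v + z(5, -3))² = (-15/2 + 3)² = (-9/2)² = 81/4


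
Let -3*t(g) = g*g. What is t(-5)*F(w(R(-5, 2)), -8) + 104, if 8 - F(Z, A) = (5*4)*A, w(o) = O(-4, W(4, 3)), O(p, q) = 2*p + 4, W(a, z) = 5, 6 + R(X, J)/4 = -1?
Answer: -1296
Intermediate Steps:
R(X, J) = -28 (R(X, J) = -24 + 4*(-1) = -24 - 4 = -28)
O(p, q) = 4 + 2*p
w(o) = -4 (w(o) = 4 + 2*(-4) = 4 - 8 = -4)
F(Z, A) = 8 - 20*A (F(Z, A) = 8 - 5*4*A = 8 - 20*A)
t(g) = -g²/3 (t(g) = -g*g/3 = -g²/3)
t(-5)*F(w(R(-5, 2)), -8) + 104 = (-⅓*(-5)²)*(8 - 20*(-8)) + 104 = (-⅓*25)*(8 + 160) + 104 = -25/3*168 + 104 = -1400 + 104 = -1296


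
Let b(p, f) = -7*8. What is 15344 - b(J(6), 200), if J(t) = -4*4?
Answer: 15400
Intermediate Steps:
J(t) = -16
b(p, f) = -56
15344 - b(J(6), 200) = 15344 - 1*(-56) = 15344 + 56 = 15400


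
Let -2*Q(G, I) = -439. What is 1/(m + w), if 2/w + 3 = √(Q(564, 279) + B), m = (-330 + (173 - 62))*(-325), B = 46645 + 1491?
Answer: 6882124287/489835196981317 - 2*√193422/489835196981317 ≈ 1.4050e-5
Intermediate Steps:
Q(G, I) = 439/2 (Q(G, I) = -½*(-439) = 439/2)
B = 48136
m = 71175 (m = (-330 + 111)*(-325) = -219*(-325) = 71175)
w = 2/(-3 + √193422/2) (w = 2/(-3 + √(439/2 + 48136)) = 2/(-3 + √(96711/2)) = 2/(-3 + √193422/2) ≈ 0.0092209)
1/(m + w) = 1/(71175 + (4/32231 + 2*√193422/96693)) = 1/(2294041429/32231 + 2*√193422/96693)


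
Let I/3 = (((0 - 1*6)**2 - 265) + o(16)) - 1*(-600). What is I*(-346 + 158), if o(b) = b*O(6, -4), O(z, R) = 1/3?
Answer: -212252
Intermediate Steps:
O(z, R) = 1/3
o(b) = b/3 (o(b) = b*(1/3) = b/3)
I = 1129 (I = 3*((((0 - 1*6)**2 - 265) + (1/3)*16) - 1*(-600)) = 3*((((0 - 6)**2 - 265) + 16/3) + 600) = 3*((((-6)**2 - 265) + 16/3) + 600) = 3*(((36 - 265) + 16/3) + 600) = 3*((-229 + 16/3) + 600) = 3*(-671/3 + 600) = 3*(1129/3) = 1129)
I*(-346 + 158) = 1129*(-346 + 158) = 1129*(-188) = -212252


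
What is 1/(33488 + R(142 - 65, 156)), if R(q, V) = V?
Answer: 1/33644 ≈ 2.9723e-5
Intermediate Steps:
1/(33488 + R(142 - 65, 156)) = 1/(33488 + 156) = 1/33644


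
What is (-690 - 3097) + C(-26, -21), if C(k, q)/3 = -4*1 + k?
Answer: -3877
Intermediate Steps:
C(k, q) = -12 + 3*k (C(k, q) = 3*(-4*1 + k) = 3*(-4 + k) = -12 + 3*k)
(-690 - 3097) + C(-26, -21) = (-690 - 3097) + (-12 + 3*(-26)) = -3787 + (-12 - 78) = -3787 - 90 = -3877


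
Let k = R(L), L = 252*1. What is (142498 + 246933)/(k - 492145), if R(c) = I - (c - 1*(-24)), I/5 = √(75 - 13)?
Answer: -191764002451/242478439691 - 1947155*√62/242478439691 ≈ -0.79091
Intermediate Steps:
I = 5*√62 (I = 5*√(75 - 13) = 5*√62 ≈ 39.370)
L = 252
R(c) = -24 - c + 5*√62 (R(c) = 5*√62 - (c - 1*(-24)) = 5*√62 - (c + 24) = 5*√62 - (24 + c) = 5*√62 + (-24 - c) = -24 - c + 5*√62)
k = -276 + 5*√62 (k = -24 - 1*252 + 5*√62 = -24 - 252 + 5*√62 = -276 + 5*√62 ≈ -236.63)
(142498 + 246933)/(k - 492145) = (142498 + 246933)/((-276 + 5*√62) - 492145) = 389431/(-492421 + 5*√62)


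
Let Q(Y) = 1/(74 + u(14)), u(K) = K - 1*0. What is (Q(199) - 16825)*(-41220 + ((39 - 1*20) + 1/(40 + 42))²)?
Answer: 36979009769691/53792 ≈ 6.8744e+8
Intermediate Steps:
u(K) = K (u(K) = K + 0 = K)
Q(Y) = 1/88 (Q(Y) = 1/(74 + 14) = 1/88)
(Q(199) - 16825)*(-41220 + ((39 - 1*20) + 1/(40 + 42))²) = (1/88 - 16825)*(-41220 + ((39 - 1*20) + 1/(40 + 42))²) = -1480599*(-41220 + ((39 - 20) + 1/82)²)/88 = -1480599*(-41220 + (19 + 1/82)²)/88 = -1480599*(-41220 + (1559/82)²)/88 = -1480599*(-41220 + 2430481/6724)/88 = -1480599/88*(-274732799/6724) = 36979009769691/53792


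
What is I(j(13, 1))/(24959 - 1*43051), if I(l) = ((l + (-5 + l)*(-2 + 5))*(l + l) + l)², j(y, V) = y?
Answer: -950625/18092 ≈ -52.544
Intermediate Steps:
I(l) = (l + 2*l*(-15 + 4*l))² (I(l) = ((l + (-5 + l)*3)*(2*l) + l)² = ((l + (-15 + 3*l))*(2*l) + l)² = ((-15 + 4*l)*(2*l) + l)² = (2*l*(-15 + 4*l) + l)² = (l + 2*l*(-15 + 4*l))²)
I(j(13, 1))/(24959 - 1*43051) = (13²*(-29 + 8*13)²)/(24959 - 1*43051) = (169*(-29 + 104)²)/(24959 - 43051) = (169*75²)/(-18092) = (169*5625)*(-1/18092) = 950625*(-1/18092) = -950625/18092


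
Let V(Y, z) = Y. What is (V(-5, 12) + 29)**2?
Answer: 576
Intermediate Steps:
(V(-5, 12) + 29)**2 = (-5 + 29)**2 = 24**2 = 576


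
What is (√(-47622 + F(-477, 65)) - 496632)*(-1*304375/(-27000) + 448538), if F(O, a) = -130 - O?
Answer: -2004875303599/9 + 484433215*I*√1891/216 ≈ -2.2276e+11 + 9.7527e+7*I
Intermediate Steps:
(√(-47622 + F(-477, 65)) - 496632)*(-1*304375/(-27000) + 448538) = (√(-47622 + (-130 - 1*(-477))) - 496632)*(-1*304375/(-27000) + 448538) = (√(-47622 + (-130 + 477)) - 496632)*(-304375*(-1/27000) + 448538) = (√(-47622 + 347) - 496632)*(2435/216 + 448538) = (√(-47275) - 496632)*(96886643/216) = (5*I*√1891 - 496632)*(96886643/216) = (-496632 + 5*I*√1891)*(96886643/216) = -2004875303599/9 + 484433215*I*√1891/216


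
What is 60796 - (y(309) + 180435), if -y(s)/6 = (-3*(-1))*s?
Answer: -114077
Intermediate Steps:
y(s) = -18*s (y(s) = -6*(-3*(-1))*s = -18*s)
60796 - (y(309) + 180435) = 60796 - (-18*309 + 180435) = 60796 - (-5562 + 180435) = 60796 - 1*174873 = 60796 - 174873 = -114077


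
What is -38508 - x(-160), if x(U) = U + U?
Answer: -38188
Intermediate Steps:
x(U) = 2*U
-38508 - x(-160) = -38508 - 2*(-160) = -38508 - 1*(-320) = -38508 + 320 = -38188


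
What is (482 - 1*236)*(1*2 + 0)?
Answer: 492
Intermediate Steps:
(482 - 1*236)*(1*2 + 0) = (482 - 236)*(2 + 0) = 246*2 = 492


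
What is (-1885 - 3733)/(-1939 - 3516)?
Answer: 5618/5455 ≈ 1.0299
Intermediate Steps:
(-1885 - 3733)/(-1939 - 3516) = -5618/(-5455) = -5618*(-1/5455) = 5618/5455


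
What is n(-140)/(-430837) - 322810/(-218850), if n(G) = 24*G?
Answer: 13981382797/9428867745 ≈ 1.4828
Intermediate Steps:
n(-140)/(-430837) - 322810/(-218850) = (24*(-140))/(-430837) - 322810/(-218850) = -3360*(-1/430837) - 322810*(-1/218850) = 3360/430837 + 32281/21885 = 13981382797/9428867745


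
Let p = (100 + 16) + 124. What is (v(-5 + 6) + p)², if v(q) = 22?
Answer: 68644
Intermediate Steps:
p = 240 (p = 116 + 124 = 240)
(v(-5 + 6) + p)² = (22 + 240)² = 262² = 68644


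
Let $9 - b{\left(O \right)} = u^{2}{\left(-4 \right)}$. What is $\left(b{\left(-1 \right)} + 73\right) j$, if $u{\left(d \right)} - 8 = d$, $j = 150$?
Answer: $9900$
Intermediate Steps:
$u{\left(d \right)} = 8 + d$
$b{\left(O \right)} = -7$ ($b{\left(O \right)} = 9 - \left(8 - 4\right)^{2} = 9 - 4^{2} = 9 - 16 = -7$)
$\left(b{\left(-1 \right)} + 73\right) j = \left(-7 + 73\right) 150 = 66 \cdot 150 = 9900$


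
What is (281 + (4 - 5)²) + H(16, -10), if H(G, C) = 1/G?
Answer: 4513/16 ≈ 282.06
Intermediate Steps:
(281 + (4 - 5)²) + H(16, -10) = (281 + (4 - 5)²) + 1/16 = (281 + (-1)²) + 1/16 = (281 + 1) + 1/16 = 282 + 1/16 = 4513/16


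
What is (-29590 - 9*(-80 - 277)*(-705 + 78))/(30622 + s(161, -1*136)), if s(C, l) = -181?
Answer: -2044141/30441 ≈ -67.151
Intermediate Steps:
(-29590 - 9*(-80 - 277)*(-705 + 78))/(30622 + s(161, -1*136)) = (-29590 - 9*(-80 - 277)*(-705 + 78))/(30622 - 181) = (-29590 - (-3213)*(-627))/30441 = (-29590 - 9*223839)*(1/30441) = (-29590 - 2014551)*(1/30441) = -2044141*1/30441 = -2044141/30441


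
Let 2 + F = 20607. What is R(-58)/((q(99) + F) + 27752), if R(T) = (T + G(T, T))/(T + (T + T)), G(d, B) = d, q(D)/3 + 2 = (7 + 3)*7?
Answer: 2/145683 ≈ 1.3728e-5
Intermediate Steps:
q(D) = 204 (q(D) = -6 + 3*((7 + 3)*7) = -6 + 3*(10*7) = -6 + 3*70 = -6 + 210 = 204)
F = 20605 (F = -2 + 20607 = 20605)
R(T) = ⅔ (R(T) = (T + T)/(T + (T + T)) = (2*T)/(T + 2*T) = (2*T)/((3*T)) = (2*T)*(1/(3*T)) = ⅔)
R(-58)/((q(99) + F) + 27752) = 2/(3*((204 + 20605) + 27752)) = 2/(3*(20809 + 27752)) = (⅔)/48561 = (⅔)*(1/48561) = 2/145683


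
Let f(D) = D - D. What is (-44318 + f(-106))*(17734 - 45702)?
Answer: 1239485824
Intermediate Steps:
f(D) = 0
(-44318 + f(-106))*(17734 - 45702) = (-44318 + 0)*(17734 - 45702) = -44318*(-27968) = 1239485824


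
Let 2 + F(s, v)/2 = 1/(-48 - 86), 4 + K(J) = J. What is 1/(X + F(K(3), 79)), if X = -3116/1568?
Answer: -26264/157641 ≈ -0.16661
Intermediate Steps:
K(J) = -4 + J
F(s, v) = -269/67 (F(s, v) = -4 + 2/(-48 - 86) = -4 + 2/(-134) = -4 + 2*(-1/134) = -4 - 1/67 = -269/67)
X = -779/392 (X = -3116*1/1568 = -779/392 ≈ -1.9872)
1/(X + F(K(3), 79)) = 1/(-779/392 - 269/67) = 1/(-157641/26264) = -26264/157641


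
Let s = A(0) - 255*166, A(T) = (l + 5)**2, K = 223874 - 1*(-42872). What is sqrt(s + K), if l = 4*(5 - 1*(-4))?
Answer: sqrt(226097) ≈ 475.50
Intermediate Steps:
l = 36 (l = 4*(5 + 4) = 4*9 = 36)
K = 266746 (K = 223874 + 42872 = 266746)
A(T) = 1681 (A(T) = (36 + 5)**2 = 41**2 = 1681)
s = -40649 (s = 1681 - 255*166 = 1681 - 42330 = -40649)
sqrt(s + K) = sqrt(-40649 + 266746) = sqrt(226097)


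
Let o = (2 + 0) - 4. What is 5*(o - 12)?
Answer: -70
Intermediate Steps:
o = -2 (o = 2 - 4 = -2)
5*(o - 12) = 5*(-2 - 12) = 5*(-14) = -70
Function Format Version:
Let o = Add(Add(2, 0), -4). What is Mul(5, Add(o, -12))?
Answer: -70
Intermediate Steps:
o = -2 (o = Add(2, -4) = -2)
Mul(5, Add(o, -12)) = Mul(5, Add(-2, -12)) = Mul(5, -14) = -70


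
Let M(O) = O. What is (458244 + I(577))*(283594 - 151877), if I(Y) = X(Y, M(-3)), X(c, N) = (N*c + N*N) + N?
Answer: 60131313123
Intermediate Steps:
X(c, N) = N + N² + N*c (X(c, N) = (N*c + N²) + N = (N² + N*c) + N = N + N² + N*c)
I(Y) = 6 - 3*Y (I(Y) = -3*(1 - 3 + Y) = -3*(-2 + Y) = 6 - 3*Y)
(458244 + I(577))*(283594 - 151877) = (458244 + (6 - 3*577))*(283594 - 151877) = (458244 + (6 - 1731))*131717 = (458244 - 1725)*131717 = 456519*131717 = 60131313123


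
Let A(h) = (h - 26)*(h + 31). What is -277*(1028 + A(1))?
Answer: -63156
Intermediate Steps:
A(h) = (-26 + h)*(31 + h)
-277*(1028 + A(1)) = -277*(1028 + (-806 + 1² + 5*1)) = -277*(1028 + (-806 + 1 + 5)) = -277*(1028 - 800) = -277*228 = -63156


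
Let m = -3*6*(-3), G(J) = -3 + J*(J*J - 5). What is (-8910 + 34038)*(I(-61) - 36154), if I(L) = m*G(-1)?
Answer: -907120800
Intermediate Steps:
G(J) = -3 + J*(-5 + J²) (G(J) = -3 + J*(J² - 5) = -3 + J*(-5 + J²))
m = 54 (m = -18*(-3) = 54)
I(L) = 54 (I(L) = 54*(-3 + (-1)³ - 5*(-1)) = 54*(-3 - 1 + 5) = 54*1 = 54)
(-8910 + 34038)*(I(-61) - 36154) = (-8910 + 34038)*(54 - 36154) = 25128*(-36100) = -907120800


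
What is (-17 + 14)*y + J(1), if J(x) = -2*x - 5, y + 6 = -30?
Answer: 101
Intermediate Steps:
y = -36 (y = -6 - 30 = -36)
J(x) = -5 - 2*x
(-17 + 14)*y + J(1) = (-17 + 14)*(-36) + (-5 - 2*1) = -3*(-36) + (-5 - 2) = 108 - 7 = 101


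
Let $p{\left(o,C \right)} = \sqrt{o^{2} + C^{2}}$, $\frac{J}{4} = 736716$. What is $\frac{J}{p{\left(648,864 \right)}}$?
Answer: $\frac{122786}{45} \approx 2728.6$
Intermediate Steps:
$J = 2946864$ ($J = 4 \cdot 736716 = 2946864$)
$p{\left(o,C \right)} = \sqrt{C^{2} + o^{2}}$
$\frac{J}{p{\left(648,864 \right)}} = \frac{2946864}{\sqrt{864^{2} + 648^{2}}} = \frac{2946864}{\sqrt{746496 + 419904}} = \frac{2946864}{\sqrt{1166400}} = \frac{2946864}{1080} = 2946864 \cdot \frac{1}{1080} = \frac{122786}{45}$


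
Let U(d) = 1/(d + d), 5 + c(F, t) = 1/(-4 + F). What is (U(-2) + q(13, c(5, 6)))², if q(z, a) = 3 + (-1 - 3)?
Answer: 25/16 ≈ 1.5625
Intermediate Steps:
c(F, t) = -5 + 1/(-4 + F)
q(z, a) = -1 (q(z, a) = 3 - 4 = -1)
U(d) = 1/(2*d)
(U(-2) + q(13, c(5, 6)))² = ((½)/(-2) - 1)² = ((½)*(-½) - 1)² = (-¼ - 1)² = (-5/4)² = 25/16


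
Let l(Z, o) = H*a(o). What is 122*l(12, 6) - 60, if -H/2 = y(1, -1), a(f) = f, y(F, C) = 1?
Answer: -1524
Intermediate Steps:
H = -2 (H = -2*1 = -2)
l(Z, o) = -2*o
122*l(12, 6) - 60 = 122*(-2*6) - 60 = 122*(-12) - 60 = -1464 - 60 = -1524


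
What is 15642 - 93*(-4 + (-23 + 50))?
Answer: 13503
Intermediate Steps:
15642 - 93*(-4 + (-23 + 50)) = 15642 - 93*(-4 + 27) = 15642 - 93*23 = 15642 - 1*2139 = 15642 - 2139 = 13503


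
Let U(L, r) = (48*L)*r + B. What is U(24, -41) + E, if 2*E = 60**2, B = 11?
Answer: -45421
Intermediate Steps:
E = 1800 (E = (1/2)*60**2 = (1/2)*3600 = 1800)
U(L, r) = 11 + 48*L*r (U(L, r) = (48*L)*r + 11 = 48*L*r + 11 = 11 + 48*L*r)
U(24, -41) + E = (11 + 48*24*(-41)) + 1800 = (11 - 47232) + 1800 = -47221 + 1800 = -45421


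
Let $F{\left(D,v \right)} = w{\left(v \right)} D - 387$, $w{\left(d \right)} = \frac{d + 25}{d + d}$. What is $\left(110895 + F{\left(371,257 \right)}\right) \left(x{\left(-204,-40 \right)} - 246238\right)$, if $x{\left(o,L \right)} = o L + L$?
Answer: $- \frac{6775139784306}{257} \approx -2.6362 \cdot 10^{10}$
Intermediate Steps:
$x{\left(o,L \right)} = L + L o$ ($x{\left(o,L \right)} = L o + L = L + L o$)
$w{\left(d \right)} = \frac{25 + d}{2 d}$
$F{\left(D,v \right)} = -387 + \frac{D \left(25 + v\right)}{2 v}$ ($F{\left(D,v \right)} = \frac{25 + v}{2 v} D - 387 = \frac{D \left(25 + v\right)}{2 v} - 387 = -387 + \frac{D \left(25 + v\right)}{2 v}$)
$\left(110895 + F{\left(371,257 \right)}\right) \left(x{\left(-204,-40 \right)} - 246238\right) = \left(110895 + \frac{\left(-774\right) 257 + 371 \left(25 + 257\right)}{2 \cdot 257}\right) \left(- 40 \left(1 - 204\right) - 246238\right) = \left(110895 + \frac{1}{2} \cdot \frac{1}{257} \left(-198918 + 371 \cdot 282\right)\right) \left(\left(-40\right) \left(-203\right) - 246238\right) = \left(110895 + \frac{1}{2} \cdot \frac{1}{257} \left(-198918 + 104622\right)\right) \left(8120 - 246238\right) = \left(110895 + \frac{1}{2} \cdot \frac{1}{257} \left(-94296\right)\right) \left(-238118\right) = \left(110895 - \frac{47148}{257}\right) \left(-238118\right) = \frac{28452867}{257} \left(-238118\right) = - \frac{6775139784306}{257}$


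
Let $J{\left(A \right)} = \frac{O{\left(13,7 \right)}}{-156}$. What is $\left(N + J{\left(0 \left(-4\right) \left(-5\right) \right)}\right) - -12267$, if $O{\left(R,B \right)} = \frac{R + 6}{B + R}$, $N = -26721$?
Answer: $- \frac{45096499}{3120} \approx -14454.0$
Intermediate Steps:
$O{\left(R,B \right)} = \frac{6 + R}{B + R}$
$J{\left(A \right)} = - \frac{19}{3120}$ ($J{\left(A \right)} = \frac{\frac{1}{7 + 13} \left(6 + 13\right)}{-156} = \frac{1}{20} \cdot 19 \left(- \frac{1}{156}\right) = \frac{19}{20} \left(- \frac{1}{156}\right) = - \frac{19}{3120}$)
$\left(N + J{\left(0 \left(-4\right) \left(-5\right) \right)}\right) - -12267 = \left(-26721 - \frac{19}{3120}\right) - -12267 = - \frac{83369539}{3120} + 12267 = - \frac{45096499}{3120}$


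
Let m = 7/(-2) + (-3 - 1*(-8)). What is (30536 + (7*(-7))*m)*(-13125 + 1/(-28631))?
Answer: -11447255397650/28631 ≈ -3.9982e+8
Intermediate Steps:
m = 3/2 (m = 7*(-½) + (-3 + 8) = -7/2 + 5 = 3/2 ≈ 1.5000)
(30536 + (7*(-7))*m)*(-13125 + 1/(-28631)) = (30536 + (7*(-7))*(3/2))*(-13125 + 1/(-28631)) = (30536 - 49*3/2)*(-13125 - 1/28631) = (30536 - 147/2)*(-375781876/28631) = (60925/2)*(-375781876/28631) = -11447255397650/28631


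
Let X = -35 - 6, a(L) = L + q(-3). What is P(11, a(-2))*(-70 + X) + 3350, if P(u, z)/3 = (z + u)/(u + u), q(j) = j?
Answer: 35851/11 ≈ 3259.2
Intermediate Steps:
a(L) = -3 + L (a(L) = L - 3 = -3 + L)
P(u, z) = 3*(u + z)/(2*u) (P(u, z) = 3*((z + u)/(u + u)) = 3*((u + z)/((2*u))) = 3*((u + z)*(1/(2*u))) = 3*((u + z)/(2*u)) = 3*(u + z)/(2*u))
X = -41
P(11, a(-2))*(-70 + X) + 3350 = ((3/2)*(11 + (-3 - 2))/11)*(-70 - 41) + 3350 = ((3/2)*(1/11)*(11 - 5))*(-111) + 3350 = ((3/2)*(1/11)*6)*(-111) + 3350 = (9/11)*(-111) + 3350 = -999/11 + 3350 = 35851/11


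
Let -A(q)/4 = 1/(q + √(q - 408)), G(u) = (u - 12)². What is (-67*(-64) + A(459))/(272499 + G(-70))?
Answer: 8854702/576595495 + 2*√51/29406370245 ≈ 0.015357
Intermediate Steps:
G(u) = (-12 + u)²
A(q) = -4/(q + √(-408 + q)) (A(q) = -4/(q + √(q - 408)) = -4/(q + √(-408 + q)))
(-67*(-64) + A(459))/(272499 + G(-70)) = (-67*(-64) - 4/(459 + √(-408 + 459)))/(272499 + (-12 - 70)²) = (4288 - 4/(459 + √51))/(272499 + (-82)²) = (4288 - 4/(459 + √51))/(272499 + 6724) = (4288 - 4/(459 + √51))/279223 = (4288 - 4/(459 + √51))*(1/279223) = 4288/279223 - 4/(279223*(459 + √51))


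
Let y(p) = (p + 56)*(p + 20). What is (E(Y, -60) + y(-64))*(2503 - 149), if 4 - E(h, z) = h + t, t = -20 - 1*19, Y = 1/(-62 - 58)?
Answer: 55790977/60 ≈ 9.2985e+5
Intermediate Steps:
Y = -1/120 (Y = 1/(-120) = -1/120 ≈ -0.0083333)
t = -39 (t = -20 - 19 = -39)
y(p) = (20 + p)*(56 + p) (y(p) = (56 + p)*(20 + p) = (20 + p)*(56 + p))
E(h, z) = 43 - h (E(h, z) = 4 - (h - 39) = 4 - (-39 + h) = 4 + (39 - h) = 43 - h)
(E(Y, -60) + y(-64))*(2503 - 149) = ((43 - 1*(-1/120)) + (1120 + (-64)² + 76*(-64)))*(2503 - 149) = ((43 + 1/120) + (1120 + 4096 - 4864))*2354 = (5161/120 + 352)*2354 = (47401/120)*2354 = 55790977/60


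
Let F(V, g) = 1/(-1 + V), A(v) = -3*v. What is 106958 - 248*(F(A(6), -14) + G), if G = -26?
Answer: 2154962/19 ≈ 1.1342e+5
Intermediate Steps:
106958 - 248*(F(A(6), -14) + G) = 106958 - 248*(1/(-1 - 3*6) - 26) = 106958 - 248*(1/(-1 - 18) - 26) = 106958 - 248*(1/(-19) - 26) = 106958 - 248*(-1/19 - 26) = 106958 - 248*(-495)/19 = 106958 - 1*(-122760/19) = 106958 + 122760/19 = 2154962/19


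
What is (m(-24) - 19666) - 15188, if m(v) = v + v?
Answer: -34902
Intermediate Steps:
m(v) = 2*v
(m(-24) - 19666) - 15188 = (2*(-24) - 19666) - 15188 = (-48 - 19666) - 15188 = -19714 - 15188 = -34902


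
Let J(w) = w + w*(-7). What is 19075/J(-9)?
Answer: 19075/54 ≈ 353.24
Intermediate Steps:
J(w) = -6*w (J(w) = w - 7*w = -6*w)
19075/J(-9) = 19075/((-6*(-9))) = 19075/54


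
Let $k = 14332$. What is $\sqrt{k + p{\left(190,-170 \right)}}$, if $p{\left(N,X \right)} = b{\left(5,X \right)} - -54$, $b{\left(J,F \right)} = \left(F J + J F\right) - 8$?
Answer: $\sqrt{12678} \approx 112.6$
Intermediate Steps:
$b{\left(J,F \right)} = -8 + 2 F J$ ($b{\left(J,F \right)} = \left(F J + F J\right) - 8 = 2 F J - 8 = -8 + 2 F J$)
$p{\left(N,X \right)} = 46 + 10 X$ ($p{\left(N,X \right)} = \left(-8 + 2 X 5\right) - -54 = \left(-8 + 10 X\right) + 54 = 46 + 10 X$)
$\sqrt{k + p{\left(190,-170 \right)}} = \sqrt{14332 + \left(46 + 10 \left(-170\right)\right)} = \sqrt{14332 + \left(46 - 1700\right)} = \sqrt{14332 - 1654} = \sqrt{12678}$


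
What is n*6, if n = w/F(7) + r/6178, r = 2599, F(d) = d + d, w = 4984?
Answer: 6605901/3089 ≈ 2138.5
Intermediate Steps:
F(d) = 2*d
n = 2201967/6178 (n = 4984/((2*7)) + 2599/6178 = 4984/14 + 2599*(1/6178) = 4984*(1/14) + 2599/6178 = 356 + 2599/6178 = 2201967/6178 ≈ 356.42)
n*6 = (2201967/6178)*6 = 6605901/3089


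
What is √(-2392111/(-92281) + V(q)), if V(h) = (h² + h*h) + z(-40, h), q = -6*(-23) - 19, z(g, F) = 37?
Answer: √241719835386190/92281 ≈ 168.48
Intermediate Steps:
q = 119 (q = 138 - 19 = 119)
V(h) = 37 + 2*h² (V(h) = (h² + h*h) + 37 = (h² + h²) + 37 = 2*h² + 37 = 37 + 2*h²)
√(-2392111/(-92281) + V(q)) = √(-2392111/(-92281) + (37 + 2*119²)) = √(-2392111*(-1/92281) + (37 + 2*14161)) = √(2392111/92281 + (37 + 28322)) = √(2392111/92281 + 28359) = √(2619388990/92281) = √241719835386190/92281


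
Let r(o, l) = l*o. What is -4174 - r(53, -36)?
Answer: -2266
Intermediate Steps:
-4174 - r(53, -36) = -4174 - (-36)*53 = -4174 - 1*(-1908) = -4174 + 1908 = -2266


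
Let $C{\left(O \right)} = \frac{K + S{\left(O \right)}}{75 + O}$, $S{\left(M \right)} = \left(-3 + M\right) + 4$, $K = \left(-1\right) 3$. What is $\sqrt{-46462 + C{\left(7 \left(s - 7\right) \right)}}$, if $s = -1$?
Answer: $\frac{2 i \sqrt{4193471}}{19} \approx 215.56 i$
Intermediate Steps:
$K = -3$
$S{\left(M \right)} = 1 + M$
$C{\left(O \right)} = \frac{-2 + O}{75 + O}$ ($C{\left(O \right)} = \frac{-3 + \left(1 + O\right)}{75 + O} = \frac{-2 + O}{75 + O}$)
$\sqrt{-46462 + C{\left(7 \left(s - 7\right) \right)}} = \sqrt{-46462 + \frac{-2 + 7 \left(-1 - 7\right)}{75 + 7 \left(-1 - 7\right)}} = \sqrt{-46462 + \frac{-2 + 7 \left(-8\right)}{75 + 7 \left(-8\right)}} = \sqrt{-46462 + \frac{-2 - 56}{75 - 56}} = \sqrt{-46462 + \frac{1}{19} \left(-58\right)} = \sqrt{-46462 - \frac{58}{19}} = \sqrt{- \frac{882836}{19}} = \frac{2 i \sqrt{4193471}}{19}$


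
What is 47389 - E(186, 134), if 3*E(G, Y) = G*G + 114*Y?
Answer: 30765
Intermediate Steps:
E(G, Y) = 38*Y + G²/3 (E(G, Y) = (G*G + 114*Y)/3 = (G² + 114*Y)/3 = 38*Y + G²/3)
47389 - E(186, 134) = 47389 - (38*134 + (⅓)*186²) = 47389 - (5092 + (⅓)*34596) = 47389 - (5092 + 11532) = 47389 - 1*16624 = 47389 - 16624 = 30765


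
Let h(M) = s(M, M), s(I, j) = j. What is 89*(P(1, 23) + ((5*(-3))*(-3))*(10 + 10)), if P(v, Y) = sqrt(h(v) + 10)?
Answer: 80100 + 89*sqrt(11) ≈ 80395.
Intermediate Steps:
h(M) = M
P(v, Y) = sqrt(10 + v) (P(v, Y) = sqrt(v + 10) = sqrt(10 + v))
89*(P(1, 23) + ((5*(-3))*(-3))*(10 + 10)) = 89*(sqrt(10 + 1) + ((5*(-3))*(-3))*(10 + 10)) = 89*(sqrt(11) - 15*(-3)*20) = 89*(sqrt(11) + 45*20) = 89*(sqrt(11) + 900) = 89*(900 + sqrt(11)) = 80100 + 89*sqrt(11)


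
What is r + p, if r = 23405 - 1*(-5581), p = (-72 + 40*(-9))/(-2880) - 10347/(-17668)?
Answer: 1280344113/44170 ≈ 28987.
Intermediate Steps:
p = 32493/44170 (p = (-72 - 360)*(-1/2880) - 10347*(-1/17668) = -432*(-1/2880) + 10347/17668 = 3/20 + 10347/17668 = 32493/44170 ≈ 0.73563)
r = 28986 (r = 23405 + 5581 = 28986)
r + p = 28986 + 32493/44170 = 1280344113/44170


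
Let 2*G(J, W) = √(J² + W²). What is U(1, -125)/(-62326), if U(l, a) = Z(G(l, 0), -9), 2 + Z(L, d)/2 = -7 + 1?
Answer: 8/31163 ≈ 0.00025671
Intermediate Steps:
G(J, W) = √(J² + W²)/2
Z(L, d) = -16 (Z(L, d) = -4 + 2*(-7 + 1) = -4 + 2*(-6) = -4 - 12 = -16)
U(l, a) = -16
U(1, -125)/(-62326) = -16/(-62326) = -16*(-1/62326) = 8/31163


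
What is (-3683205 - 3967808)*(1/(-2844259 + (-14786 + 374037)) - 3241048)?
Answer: 61621489826746344005/2485008 ≈ 2.4797e+13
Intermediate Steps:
(-3683205 - 3967808)*(1/(-2844259 + (-14786 + 374037)) - 3241048) = -7651013*(1/(-2844259 + 359251) - 3241048) = -7651013*(1/(-2485008) - 3241048) = -7651013*(-1/2485008 - 3241048) = -7651013*(-8054030208385/2485008) = 61621489826746344005/2485008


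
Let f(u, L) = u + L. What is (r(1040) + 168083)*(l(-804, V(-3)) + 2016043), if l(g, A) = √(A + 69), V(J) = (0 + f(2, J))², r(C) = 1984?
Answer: 342862384881 + 170067*√70 ≈ 3.4286e+11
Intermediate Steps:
f(u, L) = L + u
V(J) = (2 + J)² (V(J) = (0 + (J + 2))² = (0 + (2 + J))² = (2 + J)²)
l(g, A) = √(69 + A)
(r(1040) + 168083)*(l(-804, V(-3)) + 2016043) = (1984 + 168083)*(√(69 + (2 - 3)²) + 2016043) = 170067*(√(69 + (-1)²) + 2016043) = 170067*(√(69 + 1) + 2016043) = 170067*(√70 + 2016043) = 170067*(2016043 + √70) = 342862384881 + 170067*√70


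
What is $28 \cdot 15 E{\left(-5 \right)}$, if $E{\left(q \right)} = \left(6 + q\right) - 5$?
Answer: $-1680$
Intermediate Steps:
$E{\left(q \right)} = 1 + q$
$28 \cdot 15 E{\left(-5 \right)} = 28 \cdot 15 \left(1 - 5\right) = 420 \left(-4\right) = -1680$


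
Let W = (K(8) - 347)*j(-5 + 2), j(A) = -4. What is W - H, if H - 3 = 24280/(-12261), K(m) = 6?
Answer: 16711501/12261 ≈ 1363.0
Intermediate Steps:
H = 12503/12261 (H = 3 + 24280/(-12261) = 3 + 24280*(-1/12261) = 3 - 24280/12261 = 12503/12261 ≈ 1.0197)
W = 1364 (W = (6 - 347)*(-4) = -341*(-4) = 1364)
W - H = 1364 - 1*12503/12261 = 1364 - 12503/12261 = 16711501/12261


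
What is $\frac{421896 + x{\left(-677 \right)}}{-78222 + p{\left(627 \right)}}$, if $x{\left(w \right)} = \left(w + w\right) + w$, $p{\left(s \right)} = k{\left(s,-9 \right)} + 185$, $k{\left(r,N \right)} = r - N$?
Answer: $- \frac{419865}{77401} \approx -5.4245$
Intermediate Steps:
$p{\left(s \right)} = 194 + s$ ($p{\left(s \right)} = \left(s - -9\right) + 185 = \left(s + 9\right) + 185 = \left(9 + s\right) + 185 = 194 + s$)
$x{\left(w \right)} = 3 w$ ($x{\left(w \right)} = 2 w + w = 3 w$)
$\frac{421896 + x{\left(-677 \right)}}{-78222 + p{\left(627 \right)}} = \frac{421896 + 3 \left(-677\right)}{-78222 + \left(194 + 627\right)} = \frac{421896 - 2031}{-78222 + 821} = \frac{419865}{-77401} = 419865 \left(- \frac{1}{77401}\right) = - \frac{419865}{77401}$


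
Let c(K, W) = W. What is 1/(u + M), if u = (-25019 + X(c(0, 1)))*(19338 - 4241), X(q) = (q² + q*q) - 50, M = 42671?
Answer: -1/378393828 ≈ -2.6428e-9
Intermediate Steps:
X(q) = -50 + 2*q² (X(q) = (q² + q²) - 50 = 2*q² - 50 = -50 + 2*q²)
u = -378436499 (u = (-25019 + (-50 + 2*1²))*(19338 - 4241) = (-25019 + (-50 + 2*1))*15097 = (-25019 + (-50 + 2))*15097 = (-25019 - 48)*15097 = -25067*15097 = -378436499)
1/(u + M) = 1/(-378436499 + 42671) = 1/(-378393828) = -1/378393828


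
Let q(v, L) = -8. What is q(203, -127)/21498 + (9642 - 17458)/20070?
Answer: -14015744/35955405 ≈ -0.38981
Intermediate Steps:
q(203, -127)/21498 + (9642 - 17458)/20070 = -8/21498 + (9642 - 17458)/20070 = -8*1/21498 - 7816*1/20070 = -4/10749 - 3908/10035 = -14015744/35955405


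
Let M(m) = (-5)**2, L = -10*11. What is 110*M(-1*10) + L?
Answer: 2640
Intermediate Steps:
L = -110
M(m) = 25
110*M(-1*10) + L = 110*25 - 110 = 2750 - 110 = 2640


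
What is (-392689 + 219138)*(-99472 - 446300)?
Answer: 94719276372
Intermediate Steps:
(-392689 + 219138)*(-99472 - 446300) = -173551*(-545772) = 94719276372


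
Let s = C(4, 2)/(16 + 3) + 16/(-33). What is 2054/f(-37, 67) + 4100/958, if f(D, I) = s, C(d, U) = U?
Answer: -308198041/57001 ≈ -5406.9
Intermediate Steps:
s = -238/627 (s = 2/(16 + 3) + 16/(-33) = 2/19 + 16*(-1/33) = 2*(1/19) - 16/33 = 2/19 - 16/33 = -238/627 ≈ -0.37959)
f(D, I) = -238/627
2054/f(-37, 67) + 4100/958 = 2054/(-238/627) + 4100/958 = 2054*(-627/238) + 4100*(1/958) = -643929/119 + 2050/479 = -308198041/57001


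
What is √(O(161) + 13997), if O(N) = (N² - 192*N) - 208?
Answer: √8798 ≈ 93.798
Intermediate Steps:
O(N) = -208 + N² - 192*N
√(O(161) + 13997) = √((-208 + 161² - 192*161) + 13997) = √((-208 + 25921 - 30912) + 13997) = √(-5199 + 13997) = √8798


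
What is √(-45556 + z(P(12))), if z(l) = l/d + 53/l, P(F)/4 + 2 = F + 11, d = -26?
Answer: I*√13581747543/546 ≈ 213.44*I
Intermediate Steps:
P(F) = 36 + 4*F (P(F) = -8 + 4*(F + 11) = -8 + 4*(11 + F) = -8 + (44 + 4*F) = 36 + 4*F)
z(l) = 53/l - l/26 (z(l) = l/(-26) + 53/l = l*(-1/26) + 53/l = -l/26 + 53/l = 53/l - l/26)
√(-45556 + z(P(12))) = √(-45556 + (53/(36 + 4*12) - (36 + 4*12)/26)) = √(-45556 + (53/(36 + 48) - (36 + 48)/26)) = √(-45556 + (53/84 - 1/26*84)) = √(-45556 + (53*(1/84) - 42/13)) = √(-45556 + (53/84 - 42/13)) = √(-45556 - 2839/1092) = √(-49749991/1092) = I*√13581747543/546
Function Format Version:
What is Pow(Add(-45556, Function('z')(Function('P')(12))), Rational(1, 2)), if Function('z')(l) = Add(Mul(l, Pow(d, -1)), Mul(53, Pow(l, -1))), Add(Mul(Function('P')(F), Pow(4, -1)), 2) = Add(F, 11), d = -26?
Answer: Mul(Rational(1, 546), I, Pow(13581747543, Rational(1, 2))) ≈ Mul(213.44, I)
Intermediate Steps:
Function('P')(F) = Add(36, Mul(4, F)) (Function('P')(F) = Add(-8, Mul(4, Add(F, 11))) = Add(-8, Mul(4, Add(11, F))) = Add(-8, Add(44, Mul(4, F))) = Add(36, Mul(4, F)))
Function('z')(l) = Add(Mul(53, Pow(l, -1)), Mul(Rational(-1, 26), l)) (Function('z')(l) = Add(Mul(l, Pow(-26, -1)), Mul(53, Pow(l, -1))) = Add(Mul(l, Rational(-1, 26)), Mul(53, Pow(l, -1))) = Add(Mul(Rational(-1, 26), l), Mul(53, Pow(l, -1))) = Add(Mul(53, Pow(l, -1)), Mul(Rational(-1, 26), l)))
Pow(Add(-45556, Function('z')(Function('P')(12))), Rational(1, 2)) = Pow(Add(-45556, Add(Mul(53, Pow(Add(36, Mul(4, 12)), -1)), Mul(Rational(-1, 26), Add(36, Mul(4, 12))))), Rational(1, 2)) = Pow(Add(-45556, Add(Mul(53, Pow(Add(36, 48), -1)), Mul(Rational(-1, 26), Add(36, 48)))), Rational(1, 2)) = Pow(Add(-45556, Add(Mul(53, Pow(84, -1)), Mul(Rational(-1, 26), 84))), Rational(1, 2)) = Pow(Add(-45556, Add(Mul(53, Rational(1, 84)), Rational(-42, 13))), Rational(1, 2)) = Pow(Add(-45556, Add(Rational(53, 84), Rational(-42, 13))), Rational(1, 2)) = Pow(Add(-45556, Rational(-2839, 1092)), Rational(1, 2)) = Pow(Rational(-49749991, 1092), Rational(1, 2)) = Mul(Rational(1, 546), I, Pow(13581747543, Rational(1, 2)))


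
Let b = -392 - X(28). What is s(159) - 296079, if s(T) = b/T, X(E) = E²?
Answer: -15692579/53 ≈ -2.9609e+5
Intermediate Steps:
b = -1176 (b = -392 - 1*28² = -392 - 1*784 = -392 - 784 = -1176)
s(T) = -1176/T
s(159) - 296079 = -1176/159 - 296079 = -1176*1/159 - 296079 = -392/53 - 296079 = -15692579/53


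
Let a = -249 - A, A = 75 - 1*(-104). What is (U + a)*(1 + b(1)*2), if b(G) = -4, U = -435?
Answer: 6041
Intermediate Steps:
A = 179 (A = 75 + 104 = 179)
a = -428 (a = -249 - 1*179 = -249 - 179 = -428)
(U + a)*(1 + b(1)*2) = (-435 - 428)*(1 - 4*2) = -863*(1 - 8) = -863*(-7) = 6041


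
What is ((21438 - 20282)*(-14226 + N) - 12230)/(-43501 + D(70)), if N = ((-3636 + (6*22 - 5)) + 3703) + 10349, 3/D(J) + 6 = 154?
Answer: 631927144/6438145 ≈ 98.154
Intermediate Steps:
D(J) = 3/148 (D(J) = 3/(-6 + 154) = 3/148)
N = 10543 (N = ((-3636 + (132 - 5)) + 3703) + 10349 = ((-3636 + 127) + 3703) + 10349 = (-3509 + 3703) + 10349 = 194 + 10349 = 10543)
((21438 - 20282)*(-14226 + N) - 12230)/(-43501 + D(70)) = ((21438 - 20282)*(-14226 + 10543) - 12230)/(-43501 + 3/148) = (1156*(-3683) - 12230)/(-6438145/148) = (-4257548 - 12230)*(-148/6438145) = -4269778*(-148/6438145) = 631927144/6438145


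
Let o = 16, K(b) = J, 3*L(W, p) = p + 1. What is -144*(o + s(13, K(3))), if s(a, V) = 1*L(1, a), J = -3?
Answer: -2976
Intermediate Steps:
L(W, p) = ⅓ + p/3 (L(W, p) = (p + 1)/3 = (1 + p)/3 = ⅓ + p/3)
K(b) = -3
s(a, V) = ⅓ + a/3 (s(a, V) = 1*(⅓ + a/3) = ⅓ + a/3)
-144*(o + s(13, K(3))) = -144*(16 + (⅓ + (⅓)*13)) = -144*(16 + (⅓ + 13/3)) = -144*(16 + 14/3) = -144*62/3 = -2976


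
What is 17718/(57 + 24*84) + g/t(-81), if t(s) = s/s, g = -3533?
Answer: -2435397/691 ≈ -3524.5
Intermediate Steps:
t(s) = 1
17718/(57 + 24*84) + g/t(-81) = 17718/(57 + 24*84) - 3533/1 = 17718/(57 + 2016) - 3533*1 = 17718/2073 - 3533 = 17718*(1/2073) - 3533 = 5906/691 - 3533 = -2435397/691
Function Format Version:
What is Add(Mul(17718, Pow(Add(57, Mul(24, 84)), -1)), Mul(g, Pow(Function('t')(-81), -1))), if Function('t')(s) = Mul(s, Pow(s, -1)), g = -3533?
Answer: Rational(-2435397, 691) ≈ -3524.5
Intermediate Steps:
Function('t')(s) = 1
Add(Mul(17718, Pow(Add(57, Mul(24, 84)), -1)), Mul(g, Pow(Function('t')(-81), -1))) = Add(Mul(17718, Pow(Add(57, Mul(24, 84)), -1)), Mul(-3533, Pow(1, -1))) = Add(Mul(17718, Pow(Add(57, 2016), -1)), Mul(-3533, 1)) = Add(Mul(17718, Pow(2073, -1)), -3533) = Add(Mul(17718, Rational(1, 2073)), -3533) = Add(Rational(5906, 691), -3533) = Rational(-2435397, 691)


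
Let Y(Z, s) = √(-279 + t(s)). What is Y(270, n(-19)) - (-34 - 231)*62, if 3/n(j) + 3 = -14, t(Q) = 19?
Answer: 16430 + 2*I*√65 ≈ 16430.0 + 16.125*I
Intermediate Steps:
n(j) = -3/17 (n(j) = 3/(-3 - 14) = 3/(-17) = 3*(-1/17) = -3/17)
Y(Z, s) = 2*I*√65 (Y(Z, s) = √(-279 + 19) = √(-260) = 2*I*√65)
Y(270, n(-19)) - (-34 - 231)*62 = 2*I*√65 - (-34 - 231)*62 = 2*I*√65 - (-265)*62 = 2*I*√65 - 1*(-16430) = 2*I*√65 + 16430 = 16430 + 2*I*√65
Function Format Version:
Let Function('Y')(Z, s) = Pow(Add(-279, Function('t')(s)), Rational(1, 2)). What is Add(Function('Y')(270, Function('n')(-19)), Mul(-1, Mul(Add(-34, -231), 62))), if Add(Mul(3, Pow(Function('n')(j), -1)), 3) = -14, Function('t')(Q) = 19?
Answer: Add(16430, Mul(2, I, Pow(65, Rational(1, 2)))) ≈ Add(16430., Mul(16.125, I))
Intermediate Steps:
Function('n')(j) = Rational(-3, 17) (Function('n')(j) = Mul(3, Pow(Add(-3, -14), -1)) = Mul(3, Pow(-17, -1)) = Mul(3, Rational(-1, 17)) = Rational(-3, 17))
Function('Y')(Z, s) = Mul(2, I, Pow(65, Rational(1, 2))) (Function('Y')(Z, s) = Pow(Add(-279, 19), Rational(1, 2)) = Pow(-260, Rational(1, 2)) = Mul(2, I, Pow(65, Rational(1, 2))))
Add(Function('Y')(270, Function('n')(-19)), Mul(-1, Mul(Add(-34, -231), 62))) = Add(Mul(2, I, Pow(65, Rational(1, 2))), Mul(-1, Mul(Add(-34, -231), 62))) = Add(Mul(2, I, Pow(65, Rational(1, 2))), Mul(-1, Mul(-265, 62))) = Add(Mul(2, I, Pow(65, Rational(1, 2))), Mul(-1, -16430)) = Add(Mul(2, I, Pow(65, Rational(1, 2))), 16430) = Add(16430, Mul(2, I, Pow(65, Rational(1, 2))))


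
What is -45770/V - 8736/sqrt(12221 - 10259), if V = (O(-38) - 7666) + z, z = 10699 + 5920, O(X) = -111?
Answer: -22885/4421 - 1456*sqrt(218)/109 ≈ -202.40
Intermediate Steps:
z = 16619
V = 8842 (V = (-111 - 7666) + 16619 = -7777 + 16619 = 8842)
-45770/V - 8736/sqrt(12221 - 10259) = -45770/8842 - 8736/sqrt(12221 - 10259) = -45770*1/8842 - 8736*sqrt(218)/654 = -22885/4421 - 8736*sqrt(218)/654 = -22885/4421 - 1456*sqrt(218)/109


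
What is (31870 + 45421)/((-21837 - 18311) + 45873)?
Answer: 77291/5725 ≈ 13.501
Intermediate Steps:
(31870 + 45421)/((-21837 - 18311) + 45873) = 77291/(-40148 + 45873) = 77291/5725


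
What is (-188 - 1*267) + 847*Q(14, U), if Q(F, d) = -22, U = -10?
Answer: -19089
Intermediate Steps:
(-188 - 1*267) + 847*Q(14, U) = (-188 - 1*267) + 847*(-22) = (-188 - 267) - 18634 = -455 - 18634 = -19089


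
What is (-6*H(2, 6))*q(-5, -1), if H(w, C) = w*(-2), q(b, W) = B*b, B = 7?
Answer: -840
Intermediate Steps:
q(b, W) = 7*b
H(w, C) = -2*w
(-6*H(2, 6))*q(-5, -1) = (-(-12)*2)*(7*(-5)) = -6*(-4)*(-35) = 24*(-35) = -840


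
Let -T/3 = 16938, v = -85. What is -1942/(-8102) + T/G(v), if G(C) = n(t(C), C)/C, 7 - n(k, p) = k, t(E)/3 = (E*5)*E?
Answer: -8695906681/219499384 ≈ -39.617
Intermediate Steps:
t(E) = 15*E² (t(E) = 3*((E*5)*E) = 3*((5*E)*E) = 3*(5*E²) = 15*E²)
n(k, p) = 7 - k
G(C) = (7 - 15*C²)/C
T = -50814 (T = -3*16938 = -50814)
-1942/(-8102) + T/G(v) = -1942/(-8102) - 50814/(-15*(-85) + 7/(-85)) = -1942*(-1/8102) - 50814/(1275 + 7*(-1/85)) = 971/4051 - 50814/(1275 - 7/85) = 971/4051 - 50814/108368/85 = 971/4051 - 50814*85/108368 = 971/4051 - 2159595/54184 = -8695906681/219499384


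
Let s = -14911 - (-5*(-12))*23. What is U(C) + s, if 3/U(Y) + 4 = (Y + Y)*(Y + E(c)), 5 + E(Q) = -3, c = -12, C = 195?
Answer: -1188037463/72926 ≈ -16291.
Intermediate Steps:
E(Q) = -8 (E(Q) = -5 - 3 = -8)
s = -16291 (s = -14911 - 60*23 = -14911 - 1*1380 = -14911 - 1380 = -16291)
U(Y) = 3/(-4 + 2*Y*(-8 + Y)) (U(Y) = 3/(-4 + (Y + Y)*(Y - 8)) = 3/(-4 + (2*Y)*(-8 + Y)) = 3/(-4 + 2*Y*(-8 + Y)))
U(C) + s = 3/(2*(-2 + 195² - 8*195)) - 16291 = 3/(2*(-2 + 38025 - 1560)) - 16291 = (3/2)/36463 - 16291 = (3/2)*(1/36463) - 16291 = 3/72926 - 16291 = -1188037463/72926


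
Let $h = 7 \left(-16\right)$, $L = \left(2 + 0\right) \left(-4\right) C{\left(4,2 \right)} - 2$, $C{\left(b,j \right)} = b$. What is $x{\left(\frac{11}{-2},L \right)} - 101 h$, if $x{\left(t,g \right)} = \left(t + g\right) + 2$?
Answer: $\frac{22549}{2} \approx 11275.0$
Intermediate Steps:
$L = -34$ ($L = \left(2 + 0\right) \left(-4\right) 4 - 2 = 2 \left(-4\right) 4 - 2 = \left(-8\right) 4 - 2 = -32 - 2 = -34$)
$x{\left(t,g \right)} = 2 + g + t$ ($x{\left(t,g \right)} = \left(g + t\right) + 2 = 2 + g + t$)
$h = -112$
$x{\left(\frac{11}{-2},L \right)} - 101 h = \left(2 - 34 + \frac{11}{-2}\right) - -11312 = \left(2 - 34 + 11 \left(- \frac{1}{2}\right)\right) + 11312 = \left(2 - 34 - \frac{11}{2}\right) + 11312 = - \frac{75}{2} + 11312 = \frac{22549}{2}$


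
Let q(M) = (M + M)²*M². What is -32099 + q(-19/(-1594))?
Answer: -51806562858615355/1613961894724 ≈ -32099.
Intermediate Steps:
q(M) = 4*M⁴ (q(M) = (2*M)²*M² = (4*M²)*M² = 4*M⁴)
-32099 + q(-19/(-1594)) = -32099 + 4*(-19/(-1594))⁴ = -32099 + 4*(-19*(-1/1594))⁴ = -32099 + 4*(19/1594)⁴ = -32099 + 4*(130321/6455847578896) = -32099 + 130321/1613961894724 = -51806562858615355/1613961894724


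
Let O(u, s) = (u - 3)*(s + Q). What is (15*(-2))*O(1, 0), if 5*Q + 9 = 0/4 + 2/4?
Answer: -102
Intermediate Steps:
Q = -17/10 (Q = -9/5 + (0/4 + 2/4)/5 = -9/5 + (0*(1/4) + 2*(1/4))/5 = -9/5 + (0 + 1/2)/5 = -9/5 + (1/5)*(1/2) = -9/5 + 1/10 = -17/10 ≈ -1.7000)
O(u, s) = (-3 + u)*(-17/10 + s) (O(u, s) = (u - 3)*(s - 17/10) = (-3 + u)*(-17/10 + s))
(15*(-2))*O(1, 0) = (15*(-2))*(51/10 - 3*0 - 17/10*1 + 0*1) = -30*(51/10 + 0 - 17/10 + 0) = -30*17/5 = -102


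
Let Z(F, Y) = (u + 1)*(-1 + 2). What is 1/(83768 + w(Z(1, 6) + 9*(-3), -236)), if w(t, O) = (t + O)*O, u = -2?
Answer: 1/146072 ≈ 6.8459e-6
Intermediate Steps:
Z(F, Y) = -1 (Z(F, Y) = (-2 + 1)*(-1 + 2) = -1*1 = -1)
w(t, O) = O*(O + t) (w(t, O) = (O + t)*O = O*(O + t))
1/(83768 + w(Z(1, 6) + 9*(-3), -236)) = 1/(83768 - 236*(-236 + (-1 + 9*(-3)))) = 1/(83768 - 236*(-236 + (-1 - 27))) = 1/(83768 - 236*(-236 - 28)) = 1/(83768 - 236*(-264)) = 1/(83768 + 62304) = 1/146072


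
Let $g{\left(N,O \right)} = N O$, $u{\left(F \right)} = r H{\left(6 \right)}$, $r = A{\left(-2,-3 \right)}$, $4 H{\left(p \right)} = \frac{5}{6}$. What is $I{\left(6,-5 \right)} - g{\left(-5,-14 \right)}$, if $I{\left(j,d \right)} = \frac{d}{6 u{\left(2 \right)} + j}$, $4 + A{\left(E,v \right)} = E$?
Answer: $- \frac{200}{3} \approx -66.667$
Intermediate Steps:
$A{\left(E,v \right)} = -4 + E$
$H{\left(p \right)} = \frac{5}{24}$ ($H{\left(p \right)} = \frac{5 \cdot \frac{1}{6}}{4} = \frac{1}{4} \cdot \frac{5}{6} = \frac{5}{24}$)
$r = -6$ ($r = -4 - 2 = -6$)
$u{\left(F \right)} = - \frac{5}{4}$ ($u{\left(F \right)} = \left(-6\right) \frac{5}{24} = - \frac{5}{4}$)
$I{\left(j,d \right)} = \frac{d}{- \frac{15}{2} + j}$ ($I{\left(j,d \right)} = \frac{d}{6 \left(- \frac{5}{4}\right) + j} = \frac{d}{- \frac{15}{2} + j}$)
$I{\left(6,-5 \right)} - g{\left(-5,-14 \right)} = 2 \left(-5\right) \frac{1}{-15 + 2 \cdot 6} - \left(-5\right) \left(-14\right) = 2 \left(-5\right) \frac{1}{-15 + 12} - 70 = 2 \left(-5\right) \frac{1}{-3} - 70 = 2 \left(-5\right) \left(- \frac{1}{3}\right) - 70 = \frac{10}{3} - 70 = - \frac{200}{3}$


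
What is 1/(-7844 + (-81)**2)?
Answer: -1/1283 ≈ -0.00077942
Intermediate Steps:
1/(-7844 + (-81)**2) = 1/(-7844 + 6561) = 1/(-1283) = -1/1283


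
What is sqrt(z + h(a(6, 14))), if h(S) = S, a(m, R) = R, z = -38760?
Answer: I*sqrt(38746) ≈ 196.84*I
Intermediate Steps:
sqrt(z + h(a(6, 14))) = sqrt(-38760 + 14) = sqrt(-38746) = I*sqrt(38746)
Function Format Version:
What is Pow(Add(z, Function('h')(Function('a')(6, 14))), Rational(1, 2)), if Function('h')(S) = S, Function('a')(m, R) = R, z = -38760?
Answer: Mul(I, Pow(38746, Rational(1, 2))) ≈ Mul(196.84, I)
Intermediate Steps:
Pow(Add(z, Function('h')(Function('a')(6, 14))), Rational(1, 2)) = Pow(Add(-38760, 14), Rational(1, 2)) = Pow(-38746, Rational(1, 2)) = Mul(I, Pow(38746, Rational(1, 2)))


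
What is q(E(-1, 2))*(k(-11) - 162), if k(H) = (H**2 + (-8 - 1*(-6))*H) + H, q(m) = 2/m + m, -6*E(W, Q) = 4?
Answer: 110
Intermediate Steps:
E(W, Q) = -2/3 (E(W, Q) = -1/6*4 = -2/3)
q(m) = m + 2/m
k(H) = H**2 - H (k(H) = (H**2 + (-8 + 6)*H) + H = (H**2 - 2*H) + H = H**2 - H)
q(E(-1, 2))*(k(-11) - 162) = (-2/3 + 2/(-2/3))*(-11*(-1 - 11) - 162) = (-2/3 + 2*(-3/2))*(-11*(-12) - 162) = (-2/3 - 3)*(132 - 162) = -11/3*(-30) = 110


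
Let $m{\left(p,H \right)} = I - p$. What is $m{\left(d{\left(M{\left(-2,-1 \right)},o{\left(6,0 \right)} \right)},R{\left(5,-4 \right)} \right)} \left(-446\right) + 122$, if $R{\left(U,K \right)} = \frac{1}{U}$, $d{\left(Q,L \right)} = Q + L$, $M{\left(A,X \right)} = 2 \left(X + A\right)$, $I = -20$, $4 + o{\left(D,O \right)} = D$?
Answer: $7258$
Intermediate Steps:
$o{\left(D,O \right)} = -4 + D$
$M{\left(A,X \right)} = 2 A + 2 X$ ($M{\left(A,X \right)} = 2 \left(A + X\right) = 2 A + 2 X$)
$d{\left(Q,L \right)} = L + Q$
$m{\left(p,H \right)} = -20 - p$
$m{\left(d{\left(M{\left(-2,-1 \right)},o{\left(6,0 \right)} \right)},R{\left(5,-4 \right)} \right)} \left(-446\right) + 122 = \left(-20 - \left(\left(-4 + 6\right) + \left(2 \left(-2\right) + 2 \left(-1\right)\right)\right)\right) \left(-446\right) + 122 = \left(-20 - \left(2 - 6\right)\right) \left(-446\right) + 122 = \left(-20 - -4\right) \left(-446\right) + 122 = \left(-20 + 4\right) \left(-446\right) + 122 = \left(-16\right) \left(-446\right) + 122 = 7136 + 122 = 7258$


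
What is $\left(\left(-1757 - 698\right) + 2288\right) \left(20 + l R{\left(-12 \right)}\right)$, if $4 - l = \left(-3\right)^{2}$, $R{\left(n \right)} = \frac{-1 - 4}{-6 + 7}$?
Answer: $-7515$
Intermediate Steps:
$R{\left(n \right)} = -5$ ($R{\left(n \right)} = - \frac{5}{1} = \left(-5\right) 1 = -5$)
$l = -5$ ($l = 4 - \left(-3\right)^{2} = 4 - 9 = -5$)
$\left(\left(-1757 - 698\right) + 2288\right) \left(20 + l R{\left(-12 \right)}\right) = \left(\left(-1757 - 698\right) + 2288\right) \left(20 - -25\right) = \left(\left(-1757 - 698\right) + 2288\right) \left(20 + 25\right) = \left(-2455 + 2288\right) 45 = \left(-167\right) 45 = -7515$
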